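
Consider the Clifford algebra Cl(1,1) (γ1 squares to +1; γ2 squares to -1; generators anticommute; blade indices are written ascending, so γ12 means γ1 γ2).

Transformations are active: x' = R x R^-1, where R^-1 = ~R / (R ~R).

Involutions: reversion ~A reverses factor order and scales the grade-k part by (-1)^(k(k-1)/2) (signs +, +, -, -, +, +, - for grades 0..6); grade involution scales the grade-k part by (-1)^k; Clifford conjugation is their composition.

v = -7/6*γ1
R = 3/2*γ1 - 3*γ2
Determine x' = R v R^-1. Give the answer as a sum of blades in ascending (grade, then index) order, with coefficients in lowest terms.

~R = 3/2*γ1 - 3*γ2, and R ~R = -27/4, so R^-1 = ~R / (-27/4).
R v = -7/4 - 7/2*γ12
Answer: 35/18*γ1 - 14/9*γ2


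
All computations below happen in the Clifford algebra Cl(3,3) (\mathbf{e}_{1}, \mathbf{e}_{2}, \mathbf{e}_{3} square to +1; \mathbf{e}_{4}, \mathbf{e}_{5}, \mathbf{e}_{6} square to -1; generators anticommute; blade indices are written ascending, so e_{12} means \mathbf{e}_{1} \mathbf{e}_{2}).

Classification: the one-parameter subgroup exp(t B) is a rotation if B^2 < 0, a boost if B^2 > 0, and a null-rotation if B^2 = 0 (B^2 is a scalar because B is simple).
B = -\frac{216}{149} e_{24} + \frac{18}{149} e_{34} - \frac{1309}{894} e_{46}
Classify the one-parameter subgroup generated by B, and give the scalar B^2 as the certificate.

B^2 term by term: the squares give (-\frac{216}{149})^2*(e_{24})^2 + (\frac{18}{149})^2*(e_{34})^2 + (-\frac{1309}{894})^2*(e_{46})^2 = \frac{46656}{22201}*(+1) + \frac{324}{22201}*(+1) + \frac{1713481}{799236}*(-1) = -\frac{1}{36} (each basis 2-blade squares to minus the product of its generators' squares); cross terms between blades sharing an index anticommute and cancel. So B^2 = -\frac{1}{36}.
Answer: rotation, certificate B^2 = -\frac{1}{36}. The class reads off the invariant scalar -\frac{1}{36} directly.


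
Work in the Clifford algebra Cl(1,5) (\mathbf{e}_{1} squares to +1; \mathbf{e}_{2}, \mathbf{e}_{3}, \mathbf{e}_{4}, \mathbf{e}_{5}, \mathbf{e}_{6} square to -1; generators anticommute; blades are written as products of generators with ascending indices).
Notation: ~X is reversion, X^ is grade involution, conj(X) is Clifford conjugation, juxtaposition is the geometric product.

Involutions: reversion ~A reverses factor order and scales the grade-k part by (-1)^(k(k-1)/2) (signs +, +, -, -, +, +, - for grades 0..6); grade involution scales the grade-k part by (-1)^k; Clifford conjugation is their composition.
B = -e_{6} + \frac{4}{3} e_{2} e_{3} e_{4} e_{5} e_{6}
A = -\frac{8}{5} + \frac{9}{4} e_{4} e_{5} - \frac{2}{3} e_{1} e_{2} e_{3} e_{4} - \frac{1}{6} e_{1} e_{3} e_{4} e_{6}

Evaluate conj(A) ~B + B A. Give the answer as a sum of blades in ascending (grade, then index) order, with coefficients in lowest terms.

first term: \frac{8}{5} e_{6} - \frac{2}{9} e_{1} e_{2} e_{5} - \frac{1}{6} e_{1} e_{3} e_{4} - \frac{8}{9} e_{1} e_{5} e_{6} + 3 e_{2} e_{3} e_{6} + \frac{9}{4} e_{4} e_{5} e_{6} + \frac{2}{3} e_{1} e_{2} e_{3} e_{4} e_{6} - \frac{32}{15} e_{2} e_{3} e_{4} e_{5} e_{6}
second term: \frac{8}{5} e_{6} + \frac{2}{9} e_{1} e_{2} e_{5} + \frac{1}{6} e_{1} e_{3} e_{4} + \frac{8}{9} e_{1} e_{5} e_{6} - 3 e_{2} e_{3} e_{6} - \frac{9}{4} e_{4} e_{5} e_{6} + \frac{2}{3} e_{1} e_{2} e_{3} e_{4} e_{6} - \frac{32}{15} e_{2} e_{3} e_{4} e_{5} e_{6}
Answer: \frac{16}{5} e_{6} + \frac{4}{3} e_{1} e_{2} e_{3} e_{4} e_{6} - \frac{64}{15} e_{2} e_{3} e_{4} e_{5} e_{6}


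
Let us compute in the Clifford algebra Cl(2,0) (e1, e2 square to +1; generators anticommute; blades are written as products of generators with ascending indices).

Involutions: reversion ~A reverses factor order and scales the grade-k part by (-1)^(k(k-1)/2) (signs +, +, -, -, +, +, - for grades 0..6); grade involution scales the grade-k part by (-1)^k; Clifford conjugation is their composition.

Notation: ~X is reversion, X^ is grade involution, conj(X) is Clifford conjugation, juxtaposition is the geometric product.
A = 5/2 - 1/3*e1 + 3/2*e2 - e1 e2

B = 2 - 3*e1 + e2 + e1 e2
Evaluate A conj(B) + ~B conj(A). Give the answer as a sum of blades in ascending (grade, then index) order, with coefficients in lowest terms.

first term: 3/2 + 28/3*e1 + 23/6*e2 - 26/3*e1 e2
second term: 7/2 - 19/3*e1 - 19/6*e2 + 11/3*e1 e2
Answer: 5 + 3*e1 + 2/3*e2 - 5*e1 e2


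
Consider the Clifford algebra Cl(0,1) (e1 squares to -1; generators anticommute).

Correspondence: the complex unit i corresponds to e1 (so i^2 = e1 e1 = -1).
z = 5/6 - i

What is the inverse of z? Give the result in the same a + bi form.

In blades: z = 5/6 - e1.
With qbar = 5/6 + e1 (scalar fixed, mapped units negated), z qbar = 61/36 (the sum of squared coefficients), so z^-1 = qbar / (61/36) = 30/61 + 36/61*e1; translating back:
Answer: 30/61 + 36/61*i


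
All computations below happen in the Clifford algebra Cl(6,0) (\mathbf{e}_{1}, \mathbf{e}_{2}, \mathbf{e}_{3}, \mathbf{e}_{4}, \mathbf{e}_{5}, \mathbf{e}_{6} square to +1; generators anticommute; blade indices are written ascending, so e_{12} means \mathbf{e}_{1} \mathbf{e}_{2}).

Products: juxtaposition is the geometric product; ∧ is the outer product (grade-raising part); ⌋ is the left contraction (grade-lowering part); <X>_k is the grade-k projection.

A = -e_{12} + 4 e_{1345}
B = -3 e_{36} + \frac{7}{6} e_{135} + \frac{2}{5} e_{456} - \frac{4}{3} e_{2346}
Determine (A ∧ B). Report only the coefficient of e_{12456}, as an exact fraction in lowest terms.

step 1: 3 e_{1236} - \frac{2}{5} e_{12456}
Answer: -\frac{2}{5}


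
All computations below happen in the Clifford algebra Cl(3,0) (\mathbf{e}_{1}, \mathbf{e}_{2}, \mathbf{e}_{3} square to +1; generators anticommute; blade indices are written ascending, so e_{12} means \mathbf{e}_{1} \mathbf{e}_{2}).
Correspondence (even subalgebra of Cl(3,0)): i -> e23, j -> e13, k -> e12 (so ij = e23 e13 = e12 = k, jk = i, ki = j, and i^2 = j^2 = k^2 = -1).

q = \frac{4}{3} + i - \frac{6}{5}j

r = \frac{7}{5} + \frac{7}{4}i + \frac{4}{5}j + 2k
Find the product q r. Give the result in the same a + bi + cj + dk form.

In blades: q = \frac{4}{3} - \frac{6}{5} e_{13} + e_{23}, r = \frac{7}{5} + 2 e_{12} + \frac{4}{5} e_{13} + \frac{7}{4} e_{23}.
Distribute q over r term by term (generator squares from the signature, products reordered to ascending indices): (\frac{4}{3})*r = \frac{28}{15} + \frac{8}{3} e_{12} + \frac{16}{15} e_{13} + \frac{7}{3} e_{23}; (-\frac{6}{5} e_{13})*r = \frac{24}{25} + \frac{21}{10} e_{12} - \frac{42}{25} e_{13} - \frac{12}{5} e_{23}; (e_{23})*r = -\frac{7}{4} + \frac{4}{5} e_{12} - 2 e_{13} + \frac{7}{5} e_{23}.
Sum: \frac{323}{300} + \frac{167}{30} e_{12} - \frac{196}{75} e_{13} + \frac{4}{3} e_{23}; translating back through the correspondence:
Answer: \frac{323}{300} + \frac{4}{3}i - \frac{196}{75}j + \frac{167}{30}k


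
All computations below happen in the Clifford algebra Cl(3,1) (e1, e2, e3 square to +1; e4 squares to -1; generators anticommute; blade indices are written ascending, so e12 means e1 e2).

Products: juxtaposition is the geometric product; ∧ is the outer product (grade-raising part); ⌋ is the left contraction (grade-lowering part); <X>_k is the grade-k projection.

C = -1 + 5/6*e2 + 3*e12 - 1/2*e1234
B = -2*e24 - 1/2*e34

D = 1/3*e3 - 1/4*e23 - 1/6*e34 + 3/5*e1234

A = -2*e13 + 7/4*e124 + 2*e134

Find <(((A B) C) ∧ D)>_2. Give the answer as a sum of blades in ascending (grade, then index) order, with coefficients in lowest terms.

step 1: -9/2*e1 + e14 + 25/8*e123 - 4*e1234
step 2: -2 + 9/2*e1 - 27/2*e2 - 75/8*e3 + 25/16*e4 - 15/4*e12 - 125/48*e13 - e14 - 1/2*e23 + 3*e24 + 12*e34 - 25/8*e123 - 5/6*e124 - 10/3*e134 + 9/4*e234 + 4*e1234
step 3: -2/3*e3 + 3/2*e13 - 4*e23 - 3/16*e34 - 19/8*e123 - 5/12*e134 + 55/64*e234 - 17/360*e1234
step 4: 3/2*e13 - 4*e23 - 3/16*e34
Answer: 3/2*e13 - 4*e23 - 3/16*e34


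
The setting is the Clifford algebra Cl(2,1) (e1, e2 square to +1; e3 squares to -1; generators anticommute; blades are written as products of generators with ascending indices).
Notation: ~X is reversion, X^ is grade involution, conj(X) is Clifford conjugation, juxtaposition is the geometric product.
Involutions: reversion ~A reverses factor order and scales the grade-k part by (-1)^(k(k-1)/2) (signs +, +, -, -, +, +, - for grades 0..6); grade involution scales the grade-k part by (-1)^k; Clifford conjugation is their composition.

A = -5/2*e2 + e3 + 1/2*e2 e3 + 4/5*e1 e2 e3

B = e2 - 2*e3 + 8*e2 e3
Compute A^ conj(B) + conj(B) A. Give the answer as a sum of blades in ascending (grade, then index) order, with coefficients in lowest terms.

first term: -9/2 + 32/5*e1 + 7*e2 - 39/2*e3 + 8/5*e1 e2 - 4/5*e1 e3 + 4*e2 e3
second term: -7/2 - 32/5*e1 + 9*e2 - 41/2*e3 - 8/5*e1 e2 + 4/5*e1 e3 + 4*e2 e3
Answer: -8 + 16*e2 - 40*e3 + 8*e2 e3


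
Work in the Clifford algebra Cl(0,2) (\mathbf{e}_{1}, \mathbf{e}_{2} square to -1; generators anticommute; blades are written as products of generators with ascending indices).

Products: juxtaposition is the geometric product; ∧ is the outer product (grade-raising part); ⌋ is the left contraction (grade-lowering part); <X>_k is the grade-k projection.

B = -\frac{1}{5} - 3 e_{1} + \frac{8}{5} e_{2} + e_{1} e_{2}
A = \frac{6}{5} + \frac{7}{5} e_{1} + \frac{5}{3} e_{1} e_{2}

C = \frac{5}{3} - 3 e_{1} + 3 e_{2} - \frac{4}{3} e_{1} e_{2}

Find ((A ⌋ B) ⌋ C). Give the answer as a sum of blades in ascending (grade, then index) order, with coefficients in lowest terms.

step 1: \frac{172}{75} - \frac{18}{5} e_{1} + \frac{13}{25} e_{2} + \frac{6}{5} e_{1} e_{2}
step 2: -\frac{1561}{225} - \frac{568}{75} e_{1} + \frac{52}{25} e_{2} - \frac{688}{225} e_{1} e_{2}
Answer: -\frac{1561}{225} - \frac{568}{75} e_{1} + \frac{52}{25} e_{2} - \frac{688}{225} e_{1} e_{2}


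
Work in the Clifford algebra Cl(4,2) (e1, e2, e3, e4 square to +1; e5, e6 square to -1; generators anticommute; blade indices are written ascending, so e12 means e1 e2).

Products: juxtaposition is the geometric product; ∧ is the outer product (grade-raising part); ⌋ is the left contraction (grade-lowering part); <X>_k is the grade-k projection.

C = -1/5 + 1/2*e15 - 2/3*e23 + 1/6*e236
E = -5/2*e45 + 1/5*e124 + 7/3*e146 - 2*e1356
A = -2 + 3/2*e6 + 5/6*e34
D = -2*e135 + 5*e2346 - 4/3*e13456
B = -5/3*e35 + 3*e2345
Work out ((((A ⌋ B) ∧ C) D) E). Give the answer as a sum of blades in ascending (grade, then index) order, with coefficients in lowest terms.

step 1: -5/2*e25 + 10/3*e35 - 6*e2345
step 2: 1/2*e25 - 2/3*e35 + 6/5*e2345
step 3: 4/3*e1 + 6*e56 - e123 + 12/5*e124 - 8/5*e126 - 8/9*e146 - 10/3*e2456 - 5/2*e3456 + 2/3*e12346
step 4: -1724/675 + 12*e13 + 5*e14 + 14/9*e23 - 52/15*e24 + 127/9*e26 + 1/5*e34 + 383/60*e36 - 2747/225*e46 + 16/9*e125 + 35/6*e135 - 52/3*e145 + 26/9*e156 - 16/5*e235 - 4/3*e245 + 2*e256 + 16/9*e345 - 8/3*e356 + 20/3*e1234 - 7/3*e2346 + 5/2*e12345 - 13/6*e12356 + 26/5*e12456 + 24/5*e23456
Answer: -1724/675 + 12*e13 + 5*e14 + 14/9*e23 - 52/15*e24 + 127/9*e26 + 1/5*e34 + 383/60*e36 - 2747/225*e46 + 16/9*e125 + 35/6*e135 - 52/3*e145 + 26/9*e156 - 16/5*e235 - 4/3*e245 + 2*e256 + 16/9*e345 - 8/3*e356 + 20/3*e1234 - 7/3*e2346 + 5/2*e12345 - 13/6*e12356 + 26/5*e12456 + 24/5*e23456


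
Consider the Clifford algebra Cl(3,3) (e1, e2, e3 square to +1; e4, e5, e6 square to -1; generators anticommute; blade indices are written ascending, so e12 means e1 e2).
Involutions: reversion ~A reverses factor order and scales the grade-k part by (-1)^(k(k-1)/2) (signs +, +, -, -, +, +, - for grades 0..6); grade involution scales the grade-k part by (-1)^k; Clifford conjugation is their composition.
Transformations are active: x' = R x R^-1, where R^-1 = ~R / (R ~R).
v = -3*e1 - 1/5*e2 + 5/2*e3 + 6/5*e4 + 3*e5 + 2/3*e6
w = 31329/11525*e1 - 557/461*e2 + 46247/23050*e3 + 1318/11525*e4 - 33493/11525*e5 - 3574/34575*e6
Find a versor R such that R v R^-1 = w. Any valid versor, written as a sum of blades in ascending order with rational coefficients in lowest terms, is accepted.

Key observation: q(v) = q(w) = 793/180 (sandwiches preserve the norm), so R = v + w = -3246/11525*e1 - 3246/2305*e2 + 51936/11525*e3 + 15148/11525*e4 + 1082/11525*e5 + 6492/11525*e6 works whenever it is invertible — the component of v along it is kept and (v - w)/2 reverses, sending v to w.
Answer: -3246/11525*e1 - 3246/2305*e2 + 51936/11525*e3 + 15148/11525*e4 + 1082/11525*e5 + 6492/11525*e6


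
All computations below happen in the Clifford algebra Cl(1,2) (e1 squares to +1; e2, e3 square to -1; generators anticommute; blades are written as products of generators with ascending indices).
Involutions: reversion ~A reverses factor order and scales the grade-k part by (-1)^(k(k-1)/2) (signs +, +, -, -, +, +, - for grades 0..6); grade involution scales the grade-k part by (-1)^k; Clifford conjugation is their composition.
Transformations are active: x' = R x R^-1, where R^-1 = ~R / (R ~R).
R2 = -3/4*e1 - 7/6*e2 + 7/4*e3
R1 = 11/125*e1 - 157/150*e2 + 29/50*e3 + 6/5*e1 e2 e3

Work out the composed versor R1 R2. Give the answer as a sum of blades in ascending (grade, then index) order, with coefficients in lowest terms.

Distribute over the terms of R2 (each basis-blade product reordered to ascending indices, repeated generators contracted through their squares):
R1 (-3/4*e1) = -33/500 - 157/200*e1 e2 + 87/200*e1 e3 - 9/10*e2 e3
R1 (-7/6*e2) = -1099/900 - 77/750*e1 e2 - 7/5*e1 e3 + 203/300*e2 e3
R1 (7/4*e3) = -203/200 - 21/10*e1 e2 + 77/500*e1 e3 - 1099/600*e2 e3
Summing the partial products and collecting blades:
Answer: -20719/9000 - 8963/3000*e1 e2 - 811/1000*e1 e3 - 411/200*e2 e3


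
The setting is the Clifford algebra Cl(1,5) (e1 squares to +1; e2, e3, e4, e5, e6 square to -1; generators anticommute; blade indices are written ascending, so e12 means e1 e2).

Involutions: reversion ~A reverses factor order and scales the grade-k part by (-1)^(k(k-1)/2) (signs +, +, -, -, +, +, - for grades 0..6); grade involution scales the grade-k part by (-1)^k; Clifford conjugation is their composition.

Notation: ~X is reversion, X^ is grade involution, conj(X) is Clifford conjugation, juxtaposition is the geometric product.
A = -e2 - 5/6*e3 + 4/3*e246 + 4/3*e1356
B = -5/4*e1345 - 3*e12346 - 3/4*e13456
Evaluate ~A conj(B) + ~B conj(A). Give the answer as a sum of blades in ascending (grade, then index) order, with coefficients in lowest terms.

first term: -e4 + 4*e13 - 5/3*e46 + 25/24*e145 + 4*e245 + e1235 + 5/2*e1246 - 3*e1346 - 5/8*e1456 - 5/4*e12345 + 5/3*e12356 + 3/4*e123456
second term: e4 + 4*e13 + 5/3*e46 + 25/24*e145 + 4*e245 - e1235 + 5/2*e1246 - 3*e1346 - 5/8*e1456 + 5/4*e12345 + 5/3*e12356 - 3/4*e123456
Answer: 8*e13 + 25/12*e145 + 8*e245 + 5*e1246 - 6*e1346 - 5/4*e1456 + 10/3*e12356


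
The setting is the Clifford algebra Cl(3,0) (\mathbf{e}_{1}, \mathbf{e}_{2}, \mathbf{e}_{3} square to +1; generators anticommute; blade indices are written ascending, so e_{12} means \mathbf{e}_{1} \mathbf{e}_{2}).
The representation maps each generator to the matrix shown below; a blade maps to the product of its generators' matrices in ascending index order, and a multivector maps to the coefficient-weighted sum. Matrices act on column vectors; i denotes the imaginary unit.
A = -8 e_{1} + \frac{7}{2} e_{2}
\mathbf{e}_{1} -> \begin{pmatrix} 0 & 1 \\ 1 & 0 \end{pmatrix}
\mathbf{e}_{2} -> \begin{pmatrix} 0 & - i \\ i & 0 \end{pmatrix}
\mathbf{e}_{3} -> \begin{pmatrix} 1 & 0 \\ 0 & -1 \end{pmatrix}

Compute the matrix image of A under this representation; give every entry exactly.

M = (-8)*rho(e_{1}) + (\frac{7}{2})*rho(e_{2}), summed entrywise:
Answer: \begin{pmatrix} 0 & -8 - \frac{7 i}{2} \\ -8 + \frac{7 i}{2} & 0 \end{pmatrix}


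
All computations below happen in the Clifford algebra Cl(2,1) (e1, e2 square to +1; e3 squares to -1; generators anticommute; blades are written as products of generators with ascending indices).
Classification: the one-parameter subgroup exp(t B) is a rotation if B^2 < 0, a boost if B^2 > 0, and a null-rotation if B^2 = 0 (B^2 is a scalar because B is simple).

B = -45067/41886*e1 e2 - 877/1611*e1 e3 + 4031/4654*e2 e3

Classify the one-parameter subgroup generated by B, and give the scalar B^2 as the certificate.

B^2 term by term: the squares give (-45067/41886)^2*(e1 e2)^2 + (-877/1611)^2*(e1 e3)^2 + (4031/4654)^2*(e2 e3)^2 = 2031034489/1754436996*(-1) + 769129/2595321*(+1) + 16248961/21659716*(+1) = -1/9 (each basis 2-blade squares to minus the product of its generators' squares); cross terms between blades sharing an index anticommute and cancel. So B^2 = -1/9.
Answer: rotation, certificate B^2 = -1/9. Key observation: B^2 = -1/9 is a conjugation invariant, so its sign decides the class regardless of the surface form of B.


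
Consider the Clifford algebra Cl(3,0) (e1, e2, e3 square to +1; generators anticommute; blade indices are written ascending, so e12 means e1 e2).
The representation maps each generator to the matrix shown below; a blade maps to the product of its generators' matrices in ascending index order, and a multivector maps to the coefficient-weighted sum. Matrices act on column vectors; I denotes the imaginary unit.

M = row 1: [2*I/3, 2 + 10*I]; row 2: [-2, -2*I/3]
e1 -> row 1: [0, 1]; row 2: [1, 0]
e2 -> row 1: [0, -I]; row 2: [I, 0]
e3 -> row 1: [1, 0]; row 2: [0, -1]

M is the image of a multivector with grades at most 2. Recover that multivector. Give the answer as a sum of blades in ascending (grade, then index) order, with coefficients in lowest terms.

Method: 1, rho(e1), rho(e2), rho(e3) form a trace-orthogonal basis of the 2x2 complex matrices (tr(X Y) = 2 if X = Y, else 0), so M = m0*1 + m1*rho(e1) + m2*rho(e2) + m3*rho(e3) with m0 = tr(M)/2 = 0, m1 = tr(M rho(e1))/2 = 5*I, m2 = tr(M rho(e2))/2 = -5 + 2*I, m3 = tr(M rho(e3))/2 = 2*I/3.
Multiplying table entries, the bivector images are rho(e12) = I*rho(e3), rho(e13) = -I*rho(e2), rho(e23) = I*rho(e1); with real blade coefficients the real parts of m0..m3 are the coefficients of 1, e1, e2, e3 and the imaginary parts give the bivectors (e23: Im m1, e13: -Im m2, e12: Im m3).
Answer: -5*e2 + 2/3*e12 - 2*e13 + 5*e23


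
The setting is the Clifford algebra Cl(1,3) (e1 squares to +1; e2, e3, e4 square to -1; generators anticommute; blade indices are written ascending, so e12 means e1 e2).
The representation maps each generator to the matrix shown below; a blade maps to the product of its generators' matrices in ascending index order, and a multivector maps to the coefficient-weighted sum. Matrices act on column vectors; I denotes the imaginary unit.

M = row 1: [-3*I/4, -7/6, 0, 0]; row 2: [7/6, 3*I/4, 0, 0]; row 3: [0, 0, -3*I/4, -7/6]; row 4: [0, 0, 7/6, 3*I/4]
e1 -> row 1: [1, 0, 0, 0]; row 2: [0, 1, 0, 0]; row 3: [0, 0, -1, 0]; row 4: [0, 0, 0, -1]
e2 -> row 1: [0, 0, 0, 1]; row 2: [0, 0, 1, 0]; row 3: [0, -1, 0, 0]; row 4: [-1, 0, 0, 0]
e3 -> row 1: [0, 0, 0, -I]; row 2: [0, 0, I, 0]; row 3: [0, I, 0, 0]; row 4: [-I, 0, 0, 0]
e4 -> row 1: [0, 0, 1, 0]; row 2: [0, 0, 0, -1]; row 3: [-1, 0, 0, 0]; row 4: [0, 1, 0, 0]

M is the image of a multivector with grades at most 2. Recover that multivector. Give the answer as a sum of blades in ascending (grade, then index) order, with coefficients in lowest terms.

Method: the blade images are trace-orthogonal — tr(rho(e_A) rho(e_B)^-1) = 4 if A = B and 0 otherwise — and rho(e_A)^-1 = (e_A)^2 * rho(e_A) with (e_A)^2 = +1 or -1, so the coefficient of e_A in the preimage is (e_A)^2 * tr(M rho(e_A))/4.
Nonzero projections over blades of grade <= 2: e23: (e23)^2 = -1, tr(M rho(e23)) = -3, coefficient 3/4; e24: (e24)^2 = -1, tr(M rho(e24)) = 14/3, coefficient -7/6. Every other blade of grade <= 2 projects to 0.
Answer: 3/4*e23 - 7/6*e24


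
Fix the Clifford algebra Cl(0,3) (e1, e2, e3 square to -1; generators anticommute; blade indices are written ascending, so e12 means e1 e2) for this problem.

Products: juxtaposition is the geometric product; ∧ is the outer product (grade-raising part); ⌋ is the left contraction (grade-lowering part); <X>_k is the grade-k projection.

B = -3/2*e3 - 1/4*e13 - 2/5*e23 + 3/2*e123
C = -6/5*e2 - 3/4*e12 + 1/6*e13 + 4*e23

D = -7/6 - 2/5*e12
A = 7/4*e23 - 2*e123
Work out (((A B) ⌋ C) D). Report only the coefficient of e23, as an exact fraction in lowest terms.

step 1: -23/10 - 137/40*e1 + 25/8*e2 - 41/16*e12
step 2: 117/64 - 75/32*e1 + 153/800*e2 - 2863/240*e3 + 69/40*e12 - 23/60*e13 - 46/5*e23
step 3: -4617/3200 + 21263/8000*e1 - 1857/1600*e2 + 20041/1440*e3 - 439/160*e12 + 7429/1800*e13 + 529/50*e23 + 2863/600*e123
Answer: 529/50


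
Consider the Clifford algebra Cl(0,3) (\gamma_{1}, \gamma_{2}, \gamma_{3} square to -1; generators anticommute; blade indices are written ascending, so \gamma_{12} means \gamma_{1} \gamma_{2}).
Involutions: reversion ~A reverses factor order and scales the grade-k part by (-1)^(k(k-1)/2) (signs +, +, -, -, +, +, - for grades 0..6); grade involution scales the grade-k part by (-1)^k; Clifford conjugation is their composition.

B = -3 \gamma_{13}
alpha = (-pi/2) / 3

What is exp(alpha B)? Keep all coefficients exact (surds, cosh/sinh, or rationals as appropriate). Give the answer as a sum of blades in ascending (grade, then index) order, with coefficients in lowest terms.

B^2 = (-3)^2*(\gamma_{13})^2 = 9*(-1) = -9 (a basis 2-blade squares to minus the product of its generators' squares).
B^2 = -9 — since the square is negative, the closed form is circular: l = 3, alpha*l = - \frac{\pi}{2}, so exp(alpha B) = cos(- \frac{\pi}{2}) + (sin(- \frac{\pi}{2})/3)*B = 0 + (- \frac{1}{3})*B.
Answer: \gamma_{13}


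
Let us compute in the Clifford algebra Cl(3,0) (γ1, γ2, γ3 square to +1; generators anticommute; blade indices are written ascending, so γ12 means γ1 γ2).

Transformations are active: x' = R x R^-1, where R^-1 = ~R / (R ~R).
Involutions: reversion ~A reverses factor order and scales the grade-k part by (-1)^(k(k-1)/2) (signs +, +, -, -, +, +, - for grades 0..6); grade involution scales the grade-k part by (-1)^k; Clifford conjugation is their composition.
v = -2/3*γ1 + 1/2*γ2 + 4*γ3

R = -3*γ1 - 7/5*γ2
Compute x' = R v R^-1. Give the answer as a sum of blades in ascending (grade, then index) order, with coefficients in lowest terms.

~R = -3*γ1 - 7/5*γ2, and R ~R = 274/25, so R^-1 = ~R / (274/25).
R v = 13/10 - 73/30*γ12 - 12*γ13 - 28/5*γ23
Answer: -37/822*γ1 - 114/137*γ2 - 4*γ3


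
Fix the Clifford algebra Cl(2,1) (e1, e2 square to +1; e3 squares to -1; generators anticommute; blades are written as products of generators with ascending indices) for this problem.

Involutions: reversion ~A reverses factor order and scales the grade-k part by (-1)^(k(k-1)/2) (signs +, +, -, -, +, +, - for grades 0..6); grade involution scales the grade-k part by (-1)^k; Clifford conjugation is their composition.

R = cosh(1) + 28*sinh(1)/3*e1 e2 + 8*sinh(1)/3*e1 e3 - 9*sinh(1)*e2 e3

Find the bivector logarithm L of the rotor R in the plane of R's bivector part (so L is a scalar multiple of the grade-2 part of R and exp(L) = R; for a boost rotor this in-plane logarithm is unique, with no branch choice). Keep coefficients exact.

The scalar part of R is cosh(1), which fixes the rapidity magnitude through cosh (cosh is even, so it cannot fix the sign — the bivector part carries that); dividing the bivector part by sinh of the rapidity gives the plane, and L = rapidity * plane, where the joint sign ambiguity of (rapidity, plane) cancels in the product.
Concretely: cosh(rapidity) = cosh(1) gives rapidity = ±1, and since rapidity/sinh(rapidity) is even the sign is immaterial: L = (rapidity/sinh(rapidity)) * <R>_2 = (1/sinh(1)) * <R>_2.
Answer: 28/3*e1 e2 + 8/3*e1 e3 - 9*e2 e3


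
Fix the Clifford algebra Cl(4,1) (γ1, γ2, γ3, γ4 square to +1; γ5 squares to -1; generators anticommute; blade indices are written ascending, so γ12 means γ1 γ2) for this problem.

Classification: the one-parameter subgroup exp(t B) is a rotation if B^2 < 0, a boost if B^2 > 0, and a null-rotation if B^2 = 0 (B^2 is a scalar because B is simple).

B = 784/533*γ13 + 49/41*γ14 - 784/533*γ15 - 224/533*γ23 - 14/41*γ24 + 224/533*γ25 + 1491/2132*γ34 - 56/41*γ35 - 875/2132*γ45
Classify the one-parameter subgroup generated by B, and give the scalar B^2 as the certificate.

B^2 term by term: the squares give (784/533)^2*(γ13)^2 + (49/41)^2*(γ14)^2 + (-784/533)^2*(γ15)^2 + (-224/533)^2*(γ23)^2 + (-14/41)^2*(γ24)^2 + (224/533)^2*(γ25)^2 + (1491/2132)^2*(γ34)^2 + (-56/41)^2*(γ35)^2 + (-875/2132)^2*(γ45)^2 = 614656/284089*(-1) + 2401/1681*(-1) + 614656/284089*(+1) + 50176/284089*(-1) + 196/1681*(-1) + 50176/284089*(+1) + 2223081/4545424*(-1) + 3136/1681*(+1) + 765625/4545424*(+1) = 0 (each basis 2-blade squares to minus the product of its generators' squares); cross terms between blades sharing an index anticommute and cancel; the commuting (index-disjoint) pairs give grade-4 terms 2*c*c'*(blade product), which cancel blade by blade — γ1234: 21952/21853 - 21952/21853 = 0; γ1235: -351232/284089 + 351232/284089 = 0; γ1245: -21952/21853 + 21952/21853 = 0; γ1345: -343000/284089 + 5488/1681 - 584472/284089 = 0; γ2345: 98000/284089 - 1568/1681 + 166992/284089 = 0 — confirming B is simple. So B^2 = 0.
Answer: null-rotation, certificate B^2 = 0. Key observation: B^2 = 0 is a conjugation invariant, so its sign decides the class regardless of the surface form of B.


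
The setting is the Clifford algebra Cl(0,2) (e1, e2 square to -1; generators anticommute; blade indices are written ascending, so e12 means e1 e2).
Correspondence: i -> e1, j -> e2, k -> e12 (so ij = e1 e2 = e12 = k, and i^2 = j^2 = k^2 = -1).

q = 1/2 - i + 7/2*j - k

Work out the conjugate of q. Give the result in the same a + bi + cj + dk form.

In blades: q = 1/2 - e1 + 7/2*e2 - e12.
Conjugation here is Clifford conjugation: the scalar is fixed and the grade-1 and grade-2 blades all flip sign, giving 1/2 + e1 - 7/2*e2 + e12; translating back:
Answer: 1/2 + i - 7/2*j + k


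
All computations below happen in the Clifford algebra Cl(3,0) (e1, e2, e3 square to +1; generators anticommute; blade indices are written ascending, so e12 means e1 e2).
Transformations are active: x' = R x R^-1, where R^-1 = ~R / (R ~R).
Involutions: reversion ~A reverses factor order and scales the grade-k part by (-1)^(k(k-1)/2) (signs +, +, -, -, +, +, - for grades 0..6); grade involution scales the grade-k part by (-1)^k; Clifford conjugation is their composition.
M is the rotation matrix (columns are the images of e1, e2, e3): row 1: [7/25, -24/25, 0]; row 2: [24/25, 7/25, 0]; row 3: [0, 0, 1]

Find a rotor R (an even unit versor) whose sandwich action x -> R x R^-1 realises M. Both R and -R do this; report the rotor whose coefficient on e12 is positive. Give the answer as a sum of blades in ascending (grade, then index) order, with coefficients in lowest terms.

Method: write R = a + b12*e12 + b13*e13 + b23*e23 with a^2 + b12^2 + b13^2 + b23^2 = 1 (so R^-1 = ~R). Expanding the columns R e_j ~R gives tr M = 4a^2 - 1 and, from the antisymmetric part, M21 - M12 = -4a*b12, M13 - M31 = 4a*b13, M32 - M23 = -4a*b23.
Here tr M = 39/25, so a^2 = (1 + tr M)/4 = 16/25 and a = ±4/5. Taking a = 4/5: M21 - M12 = 48/25, M13 - M31 = 0, M32 - M23 = 0, giving b12 = -3/5, b13 = 0, b23 = 0, i.e. R = 4/5 - 3/5*e12.
Its e12 coefficient is negative, so report the other preimage -R.
Answer: -4/5 + 3/5*e12. Recall the cover is two-to-one: with M of trace 39/25, both preimages act alike, and the stated e12 sign chooses the sheet.


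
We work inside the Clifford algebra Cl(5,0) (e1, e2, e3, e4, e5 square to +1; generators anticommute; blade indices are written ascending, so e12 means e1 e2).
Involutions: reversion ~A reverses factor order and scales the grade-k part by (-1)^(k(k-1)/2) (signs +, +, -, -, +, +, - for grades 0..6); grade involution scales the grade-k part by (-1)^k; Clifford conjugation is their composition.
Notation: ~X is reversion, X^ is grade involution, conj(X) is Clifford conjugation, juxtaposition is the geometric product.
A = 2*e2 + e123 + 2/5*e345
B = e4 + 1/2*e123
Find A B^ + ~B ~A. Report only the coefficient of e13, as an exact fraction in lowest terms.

first term: 1/2 + e13 - 2*e24 + 2/5*e35 - e1234 - 1/5*e1245
second term: -1/2 + e13 - 2*e24 + 2/5*e35 + e1234 + 1/5*e1245
Answer: 2


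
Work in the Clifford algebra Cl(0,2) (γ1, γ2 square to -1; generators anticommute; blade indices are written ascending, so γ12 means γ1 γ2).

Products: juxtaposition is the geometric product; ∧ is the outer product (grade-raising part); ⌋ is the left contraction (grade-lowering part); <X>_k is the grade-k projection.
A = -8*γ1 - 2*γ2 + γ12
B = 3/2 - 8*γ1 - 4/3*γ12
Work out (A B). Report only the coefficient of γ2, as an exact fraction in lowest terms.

step 1: -188/3 - 28/3*γ1 - 65/3*γ2 - 29/2*γ12
Answer: -65/3


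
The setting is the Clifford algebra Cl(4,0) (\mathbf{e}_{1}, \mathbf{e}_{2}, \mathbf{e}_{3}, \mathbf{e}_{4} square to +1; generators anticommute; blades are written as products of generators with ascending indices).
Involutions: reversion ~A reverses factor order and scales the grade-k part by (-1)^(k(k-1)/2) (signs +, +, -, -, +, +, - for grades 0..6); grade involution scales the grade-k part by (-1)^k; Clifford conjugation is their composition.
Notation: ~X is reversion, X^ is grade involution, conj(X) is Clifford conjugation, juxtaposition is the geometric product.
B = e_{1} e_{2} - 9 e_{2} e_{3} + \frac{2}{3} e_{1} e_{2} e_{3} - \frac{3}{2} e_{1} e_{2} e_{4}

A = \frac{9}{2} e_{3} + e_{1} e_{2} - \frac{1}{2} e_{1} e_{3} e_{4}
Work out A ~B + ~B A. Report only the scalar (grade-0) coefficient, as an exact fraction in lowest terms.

first term: 1 - \frac{81}{2} e_{2} + \frac{2}{3} e_{3} - \frac{3}{2} e_{4} - 3 e_{1} e_{2} + 9 e_{1} e_{3} - \frac{3}{4} e_{2} e_{3} - \frac{1}{3} e_{2} e_{4} - \frac{9}{2} e_{1} e_{2} e_{3} + \frac{9}{2} e_{1} e_{2} e_{4} + \frac{1}{2} e_{2} e_{3} e_{4} + \frac{27}{4} e_{1} e_{2} e_{3} e_{4}
second term: 1 + \frac{81}{2} e_{2} + \frac{2}{3} e_{3} - \frac{3}{2} e_{4} - 3 e_{1} e_{2} - 9 e_{1} e_{3} + \frac{3}{4} e_{2} e_{3} + \frac{1}{3} e_{2} e_{4} - \frac{9}{2} e_{1} e_{2} e_{3} - \frac{9}{2} e_{1} e_{2} e_{4} - \frac{1}{2} e_{2} e_{3} e_{4} - \frac{27}{4} e_{1} e_{2} e_{3} e_{4}
Answer: 2


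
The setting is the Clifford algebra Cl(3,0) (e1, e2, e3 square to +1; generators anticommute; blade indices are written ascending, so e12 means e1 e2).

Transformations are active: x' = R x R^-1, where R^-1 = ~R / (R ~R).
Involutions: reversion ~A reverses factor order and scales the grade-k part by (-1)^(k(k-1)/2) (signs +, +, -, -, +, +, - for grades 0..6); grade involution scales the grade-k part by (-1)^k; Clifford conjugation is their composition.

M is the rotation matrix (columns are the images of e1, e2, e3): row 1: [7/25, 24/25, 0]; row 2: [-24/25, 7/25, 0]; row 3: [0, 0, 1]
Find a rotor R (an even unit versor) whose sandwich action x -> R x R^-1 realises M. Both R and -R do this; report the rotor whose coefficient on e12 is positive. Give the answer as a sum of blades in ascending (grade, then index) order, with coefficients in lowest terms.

Method: write R = a + b12*e12 + b13*e13 + b23*e23 with a^2 + b12^2 + b13^2 + b23^2 = 1 (so R^-1 = ~R). Expanding the columns R e_j ~R gives tr M = 4a^2 - 1 and, from the antisymmetric part, M21 - M12 = -4a*b12, M13 - M31 = 4a*b13, M32 - M23 = -4a*b23.
Here tr M = 39/25, so a^2 = (1 + tr M)/4 = 16/25 and a = ±4/5. Taking a = 4/5: M21 - M12 = -48/25, M13 - M31 = 0, M32 - M23 = 0, giving b12 = 3/5, b13 = 0, b23 = 0, i.e. R = 4/5 + 3/5*e12.
Its e12 coefficient is already positive.
Answer: 4/5 + 3/5*e12. Why the constraint matters: R and -R act identically through the sandwich — M has trace 39/25 either way — so only the sign condition on e12 picks one of the two preimages.


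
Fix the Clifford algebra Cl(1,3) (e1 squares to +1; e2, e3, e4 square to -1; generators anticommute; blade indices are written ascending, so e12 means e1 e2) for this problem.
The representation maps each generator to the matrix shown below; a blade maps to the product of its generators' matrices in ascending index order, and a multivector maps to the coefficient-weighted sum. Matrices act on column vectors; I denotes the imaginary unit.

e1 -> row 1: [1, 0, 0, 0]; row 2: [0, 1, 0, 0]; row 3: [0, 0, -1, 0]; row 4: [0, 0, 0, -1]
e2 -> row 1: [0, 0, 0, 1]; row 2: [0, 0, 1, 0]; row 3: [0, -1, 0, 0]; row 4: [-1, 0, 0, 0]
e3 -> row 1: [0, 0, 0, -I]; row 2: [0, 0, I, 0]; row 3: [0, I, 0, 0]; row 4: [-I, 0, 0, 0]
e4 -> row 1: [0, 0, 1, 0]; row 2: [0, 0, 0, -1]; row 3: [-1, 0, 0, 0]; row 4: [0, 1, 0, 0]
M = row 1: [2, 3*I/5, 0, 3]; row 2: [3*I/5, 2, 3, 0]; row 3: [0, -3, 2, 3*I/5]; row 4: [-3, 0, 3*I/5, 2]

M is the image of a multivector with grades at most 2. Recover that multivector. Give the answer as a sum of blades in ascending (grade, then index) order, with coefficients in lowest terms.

Method: the blade images are trace-orthogonal — tr(rho(e_A) rho(e_B)^-1) = 4 if A = B and 0 otherwise — and rho(e_A)^-1 = (e_A)^2 * rho(e_A) with (e_A)^2 = +1 or -1, so the coefficient of e_A in the preimage is (e_A)^2 * tr(M rho(e_A))/4.
Nonzero projections over blades of grade <= 2: 1: (1)^2 = +1, tr(M 1) = 8, coefficient 2; e2: (e2)^2 = -1, tr(M rho(e2)) = -12, coefficient 3; e34: (e34)^2 = -1, tr(M rho(e34)) = 12/5, coefficient -3/5. Every other blade of grade <= 2 projects to 0.
Answer: 2 + 3*e2 - 3/5*e34


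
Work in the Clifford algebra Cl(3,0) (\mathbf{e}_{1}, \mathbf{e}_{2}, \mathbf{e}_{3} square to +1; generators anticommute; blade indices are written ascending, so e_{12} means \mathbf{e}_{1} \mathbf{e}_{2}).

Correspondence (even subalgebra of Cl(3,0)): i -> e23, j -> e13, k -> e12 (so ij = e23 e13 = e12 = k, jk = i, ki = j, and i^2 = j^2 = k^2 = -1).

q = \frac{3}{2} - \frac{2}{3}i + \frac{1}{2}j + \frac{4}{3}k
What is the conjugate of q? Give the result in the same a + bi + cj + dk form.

In blades: q = \frac{3}{2} + \frac{4}{3} e_{12} + \frac{1}{2} e_{13} - \frac{2}{3} e_{23}.
Quaternion conjugation is reversion on the even subalgebra: the scalar is fixed and every grade-2 blade flips sign, giving \frac{3}{2} - \frac{4}{3} e_{12} - \frac{1}{2} e_{13} + \frac{2}{3} e_{23}; translating back:
Answer: \frac{3}{2} + \frac{2}{3}i - \frac{1}{2}j - \frac{4}{3}k


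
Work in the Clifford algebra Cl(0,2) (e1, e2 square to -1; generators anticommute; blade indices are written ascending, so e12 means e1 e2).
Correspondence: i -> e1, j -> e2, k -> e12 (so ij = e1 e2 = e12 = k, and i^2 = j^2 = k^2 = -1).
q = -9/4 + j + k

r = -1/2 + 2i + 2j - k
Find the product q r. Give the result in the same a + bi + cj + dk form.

In blades: q = -9/4 + e2 + e12, r = -1/2 + 2*e1 + 2*e2 - e12.
Distribute q over r term by term (generator squares from the signature, products reordered to ascending indices): (-9/4)*r = 9/8 - 9/2*e1 - 9/2*e2 + 9/4*e12; (e2)*r = -2 - e1 - 1/2*e2 - 2*e12; (e12)*r = 1 - 2*e1 + 2*e2 - 1/2*e12.
Sum: 1/8 - 15/2*e1 - 3*e2 - 1/4*e12; translating back through the correspondence:
Answer: 1/8 - 15/2*i - 3j - 1/4*k


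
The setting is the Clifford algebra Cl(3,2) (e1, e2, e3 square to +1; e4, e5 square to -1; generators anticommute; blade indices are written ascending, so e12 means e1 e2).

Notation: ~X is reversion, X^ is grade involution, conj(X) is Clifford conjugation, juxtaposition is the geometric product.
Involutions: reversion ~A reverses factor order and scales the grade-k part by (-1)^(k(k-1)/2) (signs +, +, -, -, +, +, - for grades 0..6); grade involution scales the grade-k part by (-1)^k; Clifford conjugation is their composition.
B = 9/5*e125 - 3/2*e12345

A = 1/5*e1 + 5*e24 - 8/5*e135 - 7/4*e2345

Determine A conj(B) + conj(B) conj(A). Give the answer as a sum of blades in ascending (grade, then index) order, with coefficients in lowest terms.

first term: -21/8*e1 + 72/25*e23 + 12/5*e24 + 9/25*e25 - 63/20*e134 - 15/2*e135 - 9*e145 + 3/10*e2345
second term: -21/8*e1 - 72/25*e23 + 12/5*e24 - 9/25*e25 - 63/20*e134 + 15/2*e135 - 9*e145 - 3/10*e2345
Answer: -21/4*e1 + 24/5*e24 - 63/10*e134 - 18*e145


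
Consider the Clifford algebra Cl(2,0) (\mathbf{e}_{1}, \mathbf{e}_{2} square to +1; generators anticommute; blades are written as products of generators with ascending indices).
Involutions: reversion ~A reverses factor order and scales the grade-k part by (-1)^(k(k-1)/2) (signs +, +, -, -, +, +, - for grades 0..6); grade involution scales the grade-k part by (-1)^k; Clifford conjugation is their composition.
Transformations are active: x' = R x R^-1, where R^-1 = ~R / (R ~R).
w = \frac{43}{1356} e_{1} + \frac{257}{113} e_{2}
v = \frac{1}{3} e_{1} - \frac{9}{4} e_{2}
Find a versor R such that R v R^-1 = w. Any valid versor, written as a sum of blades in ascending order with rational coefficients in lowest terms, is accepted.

Reasoning: v^2 = w^2 = \frac{745}{144} since conjugation preserves the quadratic form; R = v + w = \frac{165}{452} e_{1} + \frac{11}{452} e_{2} is then valid when invertible, keeping its own part and reversing (v - w)/2.
Answer: \frac{165}{452} e_{1} + \frac{11}{452} e_{2}


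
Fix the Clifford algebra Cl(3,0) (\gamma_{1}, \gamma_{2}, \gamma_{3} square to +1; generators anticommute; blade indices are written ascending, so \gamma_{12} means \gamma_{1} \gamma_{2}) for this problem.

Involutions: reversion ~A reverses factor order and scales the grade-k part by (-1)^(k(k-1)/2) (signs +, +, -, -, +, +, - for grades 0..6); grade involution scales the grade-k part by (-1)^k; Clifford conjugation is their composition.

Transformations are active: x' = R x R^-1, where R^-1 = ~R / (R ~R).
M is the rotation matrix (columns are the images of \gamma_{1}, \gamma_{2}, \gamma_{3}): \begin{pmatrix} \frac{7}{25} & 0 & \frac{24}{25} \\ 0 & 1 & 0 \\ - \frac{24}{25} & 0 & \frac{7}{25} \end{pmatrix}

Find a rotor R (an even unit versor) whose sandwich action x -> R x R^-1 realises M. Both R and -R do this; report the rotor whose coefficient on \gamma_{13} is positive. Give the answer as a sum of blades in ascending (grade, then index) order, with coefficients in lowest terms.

Method: write R = a + b12*\gamma_{12} + b13*\gamma_{13} + b23*\gamma_{23} with a^2 + b12^2 + b13^2 + b23^2 = 1 (so R^-1 = ~R). Expanding the columns R e_j ~R gives tr M = 4a^2 - 1 and, from the antisymmetric part, M21 - M12 = -4a*b12, M13 - M31 = 4a*b13, M32 - M23 = -4a*b23.
Here tr M = \frac{39}{25}, so a^2 = (1 + tr M)/4 = \frac{16}{25} and a = ±\frac{4}{5}. Taking a = \frac{4}{5}: M21 - M12 = 0, M13 - M31 = \frac{48}{25}, M32 - M23 = 0, giving b12 = 0, b13 = \frac{3}{5}, b23 = 0, i.e. R = \frac{4}{5} + \frac{3}{5} \gamma_{13}.
Its \gamma_{13} coefficient is already positive.
Answer: \frac{4}{5} + \frac{3}{5} \gamma_{13}. Note: both R and -R realise this M (trace \frac{39}{25}); the covering map identifies them, and the \gamma_{13}-coefficient sign is the tie-breaker.


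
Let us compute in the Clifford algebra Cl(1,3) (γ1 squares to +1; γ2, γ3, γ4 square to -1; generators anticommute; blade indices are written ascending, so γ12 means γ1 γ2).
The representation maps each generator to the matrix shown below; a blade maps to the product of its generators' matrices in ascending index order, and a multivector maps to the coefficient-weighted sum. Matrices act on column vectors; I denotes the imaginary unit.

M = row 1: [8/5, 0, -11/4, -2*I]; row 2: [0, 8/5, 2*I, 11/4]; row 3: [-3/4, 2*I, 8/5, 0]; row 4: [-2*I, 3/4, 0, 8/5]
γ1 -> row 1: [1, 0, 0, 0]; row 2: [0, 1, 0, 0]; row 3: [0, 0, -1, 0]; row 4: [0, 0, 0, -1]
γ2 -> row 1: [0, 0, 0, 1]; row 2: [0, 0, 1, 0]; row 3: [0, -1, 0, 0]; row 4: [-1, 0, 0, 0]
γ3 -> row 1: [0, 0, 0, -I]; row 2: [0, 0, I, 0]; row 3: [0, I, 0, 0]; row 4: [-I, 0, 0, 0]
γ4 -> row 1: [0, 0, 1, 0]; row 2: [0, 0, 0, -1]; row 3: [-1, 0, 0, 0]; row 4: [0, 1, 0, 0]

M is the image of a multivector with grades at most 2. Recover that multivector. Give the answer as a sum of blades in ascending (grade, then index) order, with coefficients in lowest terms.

Method: the blade images are trace-orthogonal — tr(rho(e_A) rho(e_B)^-1) = 4 if A = B and 0 otherwise — and rho(e_A)^-1 = (e_A)^2 * rho(e_A) with (e_A)^2 = +1 or -1, so the coefficient of e_A in the preimage is (e_A)^2 * tr(M rho(e_A))/4.
Nonzero projections over blades of grade <= 2: 1: (1)^2 = +1, tr(M 1) = 32/5, coefficient 8/5; γ3: (γ3)^2 = -1, tr(M rho(γ3)) = -8, coefficient 2; γ4: (γ4)^2 = -1, tr(M rho(γ4)) = 4, coefficient -1; γ14: (γ14)^2 = +1, tr(M rho(γ14)) = -7, coefficient -7/4. Every other blade of grade <= 2 projects to 0.
Answer: 8/5 + 2*γ3 - γ4 - 7/4*γ14
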